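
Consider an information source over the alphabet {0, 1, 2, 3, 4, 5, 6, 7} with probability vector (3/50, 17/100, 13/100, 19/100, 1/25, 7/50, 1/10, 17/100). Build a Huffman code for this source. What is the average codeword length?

2.91 bits/symbol

Repeatedly combine the two least-probable nodes; the expected code length is the sum of the merged weights.
merge 1/25 + 3/50 → 1/10
merge 1/10 + 1/10 → 1/5
merge 13/100 + 7/50 → 27/100
merge 17/100 + 17/100 → 17/50
merge 19/100 + 1/5 → 39/100
merge 27/100 + 17/50 → 61/100
merge 39/100 + 61/100 → 1
L = 1/10 + 1/5 + 27/100 + 17/50 + 39/100 + 61/100 + 1 = 291/100 = 2.91 bits/symbol.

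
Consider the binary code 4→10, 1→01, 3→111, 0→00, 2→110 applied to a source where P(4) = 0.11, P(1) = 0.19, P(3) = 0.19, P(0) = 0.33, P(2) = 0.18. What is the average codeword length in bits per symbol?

L̄ = Σ pᵢ·ℓᵢ = 0.11·2 + 0.19·2 + 0.19·3 + 0.33·2 + 0.18·3 = 2.37 bits/symbol.

2.37 bits/symbol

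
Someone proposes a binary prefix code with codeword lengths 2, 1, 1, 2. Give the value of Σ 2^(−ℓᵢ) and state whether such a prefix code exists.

With common denominator 2^2 = 4: Σ 2^(−ℓᵢ) = 1/4 + 2/4 + 2/4 + 1/4 = 6/4 = 1.5.
Kraft's inequality requires Σ ≤ 1; here Σ = 1.5 > 1, so no such prefix code exists.

1.5; no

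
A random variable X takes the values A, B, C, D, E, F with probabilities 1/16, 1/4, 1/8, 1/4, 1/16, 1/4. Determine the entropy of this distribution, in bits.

Each probability is a power of 1/2, so log₂(1/p) is an integer.
H = Σ p·log₂(1/p) = 1/16·4 + 1/4·2 + 1/8·3 + 1/4·2 + 1/16·4 + 1/4·2 = 2.375 bits.

2.375 bits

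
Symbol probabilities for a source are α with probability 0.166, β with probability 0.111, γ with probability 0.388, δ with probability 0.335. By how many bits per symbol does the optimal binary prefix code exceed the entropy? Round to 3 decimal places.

0.048 bits

Entropy H = −Σ p log₂ p ≈ 1.8406 bits.
Huffman merges: 111/1000+83/500→277/1000; 277/1000+67/200→153/250; 97/250+153/250→1. L = 1889/1000 ≈ 1.8890.
L − H = 1.8890 − 1.8406 = 0.048 bits.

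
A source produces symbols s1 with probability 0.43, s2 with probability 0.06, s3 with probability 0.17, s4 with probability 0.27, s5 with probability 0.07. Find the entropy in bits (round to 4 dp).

1.9803 bits

H = −Σ pᵢ log₂ pᵢ.
−0.43·log₂(0.43) = 0.5236
−0.06·log₂(0.06) = 0.2435
−0.17·log₂(0.17) = 0.4346
−0.27·log₂(0.27) = 0.5100
−0.07·log₂(0.07) = 0.2686
Sum ≈ 1.9803 → 1.9803 bits.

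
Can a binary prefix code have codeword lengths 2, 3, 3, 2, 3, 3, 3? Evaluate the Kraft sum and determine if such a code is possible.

With common denominator 2^3 = 8: Σ 2^(−ℓᵢ) = 2/8 + 1/8 + 1/8 + 2/8 + 1/8 + 1/8 + 1/8 = 9/8 = 1.125.
Kraft's inequality requires Σ ≤ 1; here Σ = 1.125 > 1, so no such prefix code exists.

1.125; no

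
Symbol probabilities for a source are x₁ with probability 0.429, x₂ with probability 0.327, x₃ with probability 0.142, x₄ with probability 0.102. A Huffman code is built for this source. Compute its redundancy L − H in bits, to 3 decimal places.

Entropy H = −Σ p log₂ p ≈ 1.7869 bits.
Huffman merges: 51/500+71/500→61/250; 61/250+327/1000→571/1000; 429/1000+571/1000→1. L = 363/200 ≈ 1.8150.
L − H = 1.8150 − 1.7869 = 0.028 bits.

0.028 bits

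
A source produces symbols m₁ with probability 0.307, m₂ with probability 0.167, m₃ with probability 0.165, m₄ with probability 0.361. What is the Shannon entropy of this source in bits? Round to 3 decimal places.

1.914 bits

H = −Σ pᵢ log₂ pᵢ.
−0.307·log₂(0.307) = 0.5230
−0.167·log₂(0.167) = 0.4312
−0.165·log₂(0.165) = 0.4289
−0.361·log₂(0.361) = 0.5306
Sum ≈ 1.9138 → 1.914 bits.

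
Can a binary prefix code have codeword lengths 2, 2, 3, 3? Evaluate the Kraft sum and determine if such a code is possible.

With common denominator 2^3 = 8: Σ 2^(−ℓᵢ) = 2/8 + 2/8 + 1/8 + 1/8 = 6/8 = 0.75.
Kraft's inequality requires Σ ≤ 1; here Σ = 0.75 ≤ 1, so such a prefix code exists.

0.75; yes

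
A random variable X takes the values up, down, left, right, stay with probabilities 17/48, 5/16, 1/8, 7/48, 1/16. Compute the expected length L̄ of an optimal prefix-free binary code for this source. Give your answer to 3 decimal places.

Repeatedly combine the two least-probable nodes; the expected code length is the sum of the merged weights.
merge 1/16 + 1/8 → 3/16
merge 7/48 + 3/16 → 1/3
merge 5/16 + 1/3 → 31/48
merge 17/48 + 31/48 → 1
L = 3/16 + 1/3 + 31/48 + 1 = 13/6 ≈ 2.167 bits/symbol.

2.167 bits/symbol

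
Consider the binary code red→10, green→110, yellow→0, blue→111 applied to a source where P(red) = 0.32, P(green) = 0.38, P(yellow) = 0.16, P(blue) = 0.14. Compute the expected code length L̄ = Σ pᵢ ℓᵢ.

2.36 bits/symbol

L̄ = Σ pᵢ·ℓᵢ = 0.32·2 + 0.38·3 + 0.16·1 + 0.14·3 = 2.36 bits/symbol.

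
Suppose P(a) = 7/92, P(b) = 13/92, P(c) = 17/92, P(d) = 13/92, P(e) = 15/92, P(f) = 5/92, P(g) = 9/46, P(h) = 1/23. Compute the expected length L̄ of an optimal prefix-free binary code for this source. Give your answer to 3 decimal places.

Repeatedly combine the two least-probable nodes; the expected code length is the sum of the merged weights.
merge 1/23 + 5/92 → 9/92
merge 7/92 + 9/92 → 4/23
merge 13/92 + 13/92 → 13/46
merge 15/92 + 4/23 → 31/92
merge 17/92 + 9/46 → 35/92
merge 13/46 + 31/92 → 57/92
merge 35/92 + 57/92 → 1
L = 9/92 + 4/23 + 13/46 + 31/92 + 35/92 + 57/92 + 1 = 133/46 ≈ 2.891 bits/symbol.

2.891 bits/symbol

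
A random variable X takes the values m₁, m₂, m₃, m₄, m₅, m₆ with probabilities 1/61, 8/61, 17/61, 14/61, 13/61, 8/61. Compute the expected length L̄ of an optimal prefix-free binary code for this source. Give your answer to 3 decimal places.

Repeatedly combine the two least-probable nodes; the expected code length is the sum of the merged weights.
merge 1/61 + 8/61 → 9/61
merge 8/61 + 9/61 → 17/61
merge 13/61 + 14/61 → 27/61
merge 17/61 + 17/61 → 34/61
merge 27/61 + 34/61 → 1
L = 9/61 + 17/61 + 27/61 + 34/61 + 1 = 148/61 ≈ 2.426 bits/symbol.

2.426 bits/symbol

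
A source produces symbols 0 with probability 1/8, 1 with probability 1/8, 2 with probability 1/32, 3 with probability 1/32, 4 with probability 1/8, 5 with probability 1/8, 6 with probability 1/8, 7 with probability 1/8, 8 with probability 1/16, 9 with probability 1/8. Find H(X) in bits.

Each probability is a power of 1/2, so log₂(1/p) is an integer.
H = Σ p·log₂(1/p) = 1/8·3 + 1/8·3 + 1/32·5 + 1/32·5 + 1/8·3 + 1/8·3 + 1/8·3 + 1/8·3 + 1/16·4 + 1/8·3 = 3.1875 bits.

3.1875 bits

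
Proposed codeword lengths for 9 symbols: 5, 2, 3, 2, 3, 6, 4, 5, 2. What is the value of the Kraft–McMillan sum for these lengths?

1.140625

With common denominator 2^6 = 64: Σ 2^(−ℓᵢ) = 2/64 + 16/64 + 8/64 + 16/64 + 8/64 + 1/64 + 4/64 + 2/64 + 16/64 = 73/64 = 1.140625.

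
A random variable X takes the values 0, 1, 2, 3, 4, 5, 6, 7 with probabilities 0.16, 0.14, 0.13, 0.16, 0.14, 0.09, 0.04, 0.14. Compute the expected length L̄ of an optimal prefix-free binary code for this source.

Repeatedly combine the two least-probable nodes; the expected code length is the sum of the merged weights.
merge 1/25 + 9/100 → 13/100
merge 13/100 + 13/100 → 13/50
merge 7/50 + 7/50 → 7/25
merge 7/50 + 4/25 → 3/10
merge 4/25 + 13/50 → 21/50
merge 7/25 + 3/10 → 29/50
merge 21/50 + 29/50 → 1
L = 13/100 + 13/50 + 7/25 + 3/10 + 21/50 + 29/50 + 1 = 297/100 = 2.97 bits/symbol.

2.97 bits/symbol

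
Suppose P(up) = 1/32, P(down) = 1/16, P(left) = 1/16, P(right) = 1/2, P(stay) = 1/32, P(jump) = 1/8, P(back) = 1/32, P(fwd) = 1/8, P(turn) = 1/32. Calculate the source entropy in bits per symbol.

2.375 bits

Each probability is a power of 1/2, so log₂(1/p) is an integer.
H = Σ p·log₂(1/p) = 1/32·5 + 1/16·4 + 1/16·4 + 1/2·1 + 1/32·5 + 1/8·3 + 1/32·5 + 1/8·3 + 1/32·5 = 2.375 bits.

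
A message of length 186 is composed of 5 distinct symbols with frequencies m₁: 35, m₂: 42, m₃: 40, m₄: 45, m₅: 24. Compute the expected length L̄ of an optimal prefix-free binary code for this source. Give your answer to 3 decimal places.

Probabilities are the counts divided by 186.
Repeatedly combine the two least-probable nodes; the expected code length is the sum of the merged weights.
merge 4/31 + 35/186 → 59/186
merge 20/93 + 7/31 → 41/93
merge 15/62 + 59/186 → 52/93
merge 41/93 + 52/93 → 1
L = 59/186 + 41/93 + 52/93 + 1 = 431/186 ≈ 2.317 bits/symbol.

2.317 bits/symbol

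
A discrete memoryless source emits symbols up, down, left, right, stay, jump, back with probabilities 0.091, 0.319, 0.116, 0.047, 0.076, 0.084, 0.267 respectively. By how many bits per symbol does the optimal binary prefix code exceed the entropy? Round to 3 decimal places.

Entropy H = −Σ p log₂ p ≈ 2.4997 bits.
Huffman merges: 47/1000+19/250→123/1000; 21/250+91/1000→7/40; 29/250+123/1000→239/1000; 7/40+239/1000→207/500; 267/1000+319/1000→293/500; 207/500+293/500→1. L = 2537/1000 ≈ 2.5370.
L − H = 2.5370 − 2.4997 = 0.037 bits.

0.037 bits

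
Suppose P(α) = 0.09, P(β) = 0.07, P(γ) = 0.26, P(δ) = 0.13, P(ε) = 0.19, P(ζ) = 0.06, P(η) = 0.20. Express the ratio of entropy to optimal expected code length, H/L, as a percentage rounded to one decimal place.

Entropy H = −Σ p log₂ p ≈ 2.6323 bits.
Huffman merges: 3/50+7/100→13/100; 9/100+13/100→11/50; 13/100+19/100→8/25; 1/5+11/50→21/50; 13/50+8/25→29/50; 21/50+29/50→1. L = 267/100 ≈ 2.6700.
Efficiency = H/L = 2.6323/2.6700 = 98.6%.

98.6%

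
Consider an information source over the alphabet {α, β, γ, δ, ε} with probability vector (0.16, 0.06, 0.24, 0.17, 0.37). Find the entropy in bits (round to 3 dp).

H = −Σ pᵢ log₂ pᵢ.
−0.16·log₂(0.16) = 0.4230
−0.06·log₂(0.06) = 0.2435
−0.24·log₂(0.24) = 0.4941
−0.17·log₂(0.17) = 0.4346
−0.37·log₂(0.37) = 0.5307
Sum ≈ 2.1260 → 2.126 bits.

2.126 bits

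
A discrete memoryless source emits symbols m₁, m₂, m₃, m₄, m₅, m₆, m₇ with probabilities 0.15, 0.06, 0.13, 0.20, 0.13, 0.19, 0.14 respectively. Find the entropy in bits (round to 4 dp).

2.7361 bits

H = −Σ pᵢ log₂ pᵢ.
−0.15·log₂(0.15) = 0.4105
−0.06·log₂(0.06) = 0.2435
−0.13·log₂(0.13) = 0.3826
−0.20·log₂(0.20) = 0.4644
−0.13·log₂(0.13) = 0.3826
−0.19·log₂(0.19) = 0.4552
−0.14·log₂(0.14) = 0.3971
Sum ≈ 2.7361 → 2.7361 bits.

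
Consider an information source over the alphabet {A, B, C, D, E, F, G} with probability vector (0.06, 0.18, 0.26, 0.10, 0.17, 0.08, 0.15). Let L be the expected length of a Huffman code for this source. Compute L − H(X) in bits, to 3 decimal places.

Entropy H = −Σ p log₂ p ≈ 2.6630 bits.
Huffman merges: 3/50+2/25→7/50; 1/10+7/50→6/25; 3/20+17/100→8/25; 9/50+6/25→21/50; 13/50+8/25→29/50; 21/50+29/50→1. L = 27/10 ≈ 2.7000.
L − H = 2.7000 − 2.6630 = 0.037 bits.

0.037 bits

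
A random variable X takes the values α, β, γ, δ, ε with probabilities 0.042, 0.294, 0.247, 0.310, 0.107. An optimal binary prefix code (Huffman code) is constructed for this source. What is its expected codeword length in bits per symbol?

2.149 bits/symbol

Repeatedly combine the two least-probable nodes; the expected code length is the sum of the merged weights.
merge 21/500 + 107/1000 → 149/1000
merge 149/1000 + 247/1000 → 99/250
merge 147/500 + 31/100 → 151/250
merge 99/250 + 151/250 → 1
L = 149/1000 + 99/250 + 151/250 + 1 = 2149/1000 = 2.149 bits/symbol.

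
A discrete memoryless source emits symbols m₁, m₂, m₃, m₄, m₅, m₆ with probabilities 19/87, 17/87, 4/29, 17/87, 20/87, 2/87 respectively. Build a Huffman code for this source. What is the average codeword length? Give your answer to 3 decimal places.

2.517 bits/symbol

Repeatedly combine the two least-probable nodes; the expected code length is the sum of the merged weights.
merge 2/87 + 4/29 → 14/87
merge 14/87 + 17/87 → 31/87
merge 17/87 + 19/87 → 12/29
merge 20/87 + 31/87 → 17/29
merge 12/29 + 17/29 → 1
L = 14/87 + 31/87 + 12/29 + 17/29 + 1 = 73/29 ≈ 2.517 bits/symbol.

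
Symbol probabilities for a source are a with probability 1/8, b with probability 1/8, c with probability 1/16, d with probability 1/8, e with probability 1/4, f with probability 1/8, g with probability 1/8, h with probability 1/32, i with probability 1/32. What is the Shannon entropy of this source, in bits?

Each probability is a power of 1/2, so log₂(1/p) is an integer.
H = Σ p·log₂(1/p) = 1/8·3 + 1/8·3 + 1/16·4 + 1/8·3 + 1/4·2 + 1/8·3 + 1/8·3 + 1/32·5 + 1/32·5 = 2.9375 bits.

2.9375 bits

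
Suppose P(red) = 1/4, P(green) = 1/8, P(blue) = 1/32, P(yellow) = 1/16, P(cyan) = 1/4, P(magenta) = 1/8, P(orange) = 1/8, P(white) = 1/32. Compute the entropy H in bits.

Each probability is a power of 1/2, so log₂(1/p) is an integer.
H = Σ p·log₂(1/p) = 1/4·2 + 1/8·3 + 1/32·5 + 1/16·4 + 1/4·2 + 1/8·3 + 1/8·3 + 1/32·5 = 2.6875 bits.

2.6875 bits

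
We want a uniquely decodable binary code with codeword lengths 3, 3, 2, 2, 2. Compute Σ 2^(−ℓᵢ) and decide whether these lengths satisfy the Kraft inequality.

With common denominator 2^3 = 8: Σ 2^(−ℓᵢ) = 1/8 + 1/8 + 2/8 + 2/8 + 2/8 = 8/8 = 1.
Kraft's inequality requires Σ ≤ 1; here Σ = 1 ≤ 1, so such a prefix code exists.

1; yes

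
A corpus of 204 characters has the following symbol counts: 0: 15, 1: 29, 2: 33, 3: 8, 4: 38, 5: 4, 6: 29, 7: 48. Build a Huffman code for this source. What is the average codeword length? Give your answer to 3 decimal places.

Probabilities are the counts divided by 204.
Repeatedly combine the two least-probable nodes; the expected code length is the sum of the merged weights.
merge 1/51 + 2/51 → 1/17
merge 1/17 + 5/68 → 9/68
merge 9/68 + 29/204 → 14/51
merge 29/204 + 11/68 → 31/102
merge 19/102 + 4/17 → 43/102
merge 14/51 + 31/102 → 59/102
merge 43/102 + 59/102 → 1
L = 1/17 + 9/68 + 14/51 + 31/102 + 43/102 + 59/102 + 1 = 565/204 ≈ 2.770 bits/symbol.

2.770 bits/symbol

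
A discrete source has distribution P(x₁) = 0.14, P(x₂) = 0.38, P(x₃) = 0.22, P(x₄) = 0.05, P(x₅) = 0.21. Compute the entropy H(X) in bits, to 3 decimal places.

2.097 bits

H = −Σ pᵢ log₂ pᵢ.
−0.14·log₂(0.14) = 0.3971
−0.38·log₂(0.38) = 0.5305
−0.22·log₂(0.22) = 0.4806
−0.05·log₂(0.05) = 0.2161
−0.21·log₂(0.21) = 0.4728
Sum ≈ 2.0971 → 2.097 bits.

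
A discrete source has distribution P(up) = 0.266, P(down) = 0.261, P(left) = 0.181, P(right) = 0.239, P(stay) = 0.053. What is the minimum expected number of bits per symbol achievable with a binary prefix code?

2.234 bits/symbol

Repeatedly combine the two least-probable nodes; the expected code length is the sum of the merged weights.
merge 53/1000 + 181/1000 → 117/500
merge 117/500 + 239/1000 → 473/1000
merge 261/1000 + 133/500 → 527/1000
merge 473/1000 + 527/1000 → 1
L = 117/500 + 473/1000 + 527/1000 + 1 = 1117/500 = 2.234 bits/symbol.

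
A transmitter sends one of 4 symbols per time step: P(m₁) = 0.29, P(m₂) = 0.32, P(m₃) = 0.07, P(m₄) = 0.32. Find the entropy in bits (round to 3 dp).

1.839 bits

H = −Σ pᵢ log₂ pᵢ.
−0.29·log₂(0.29) = 0.5179
−0.32·log₂(0.32) = 0.5260
−0.07·log₂(0.07) = 0.2686
−0.32·log₂(0.32) = 0.5260
Sum ≈ 1.8385 → 1.839 bits.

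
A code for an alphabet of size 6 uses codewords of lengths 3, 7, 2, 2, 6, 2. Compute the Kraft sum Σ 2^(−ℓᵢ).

With common denominator 2^7 = 128: Σ 2^(−ℓᵢ) = 16/128 + 1/128 + 32/128 + 32/128 + 2/128 + 32/128 = 115/128 = 0.8984375.

0.8984375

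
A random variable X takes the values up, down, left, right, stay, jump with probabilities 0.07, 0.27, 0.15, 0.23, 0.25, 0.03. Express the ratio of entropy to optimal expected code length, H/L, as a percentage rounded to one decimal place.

99.1%

Entropy H = −Σ p log₂ p ≈ 2.3286 bits.
Huffman merges: 3/100+7/100→1/10; 1/10+3/20→1/4; 23/100+1/4→12/25; 1/4+27/100→13/25; 12/25+13/25→1. L = 47/20 ≈ 2.3500.
Efficiency = H/L = 2.3286/2.3500 = 99.1%.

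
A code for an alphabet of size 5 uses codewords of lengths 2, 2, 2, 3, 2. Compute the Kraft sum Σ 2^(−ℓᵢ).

With common denominator 2^3 = 8: Σ 2^(−ℓᵢ) = 2/8 + 2/8 + 2/8 + 1/8 + 2/8 = 9/8 = 1.125.

1.125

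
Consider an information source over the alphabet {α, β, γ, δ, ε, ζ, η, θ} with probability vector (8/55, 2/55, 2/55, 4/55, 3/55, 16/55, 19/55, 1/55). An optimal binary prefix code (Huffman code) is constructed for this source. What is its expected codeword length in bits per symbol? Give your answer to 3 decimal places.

Repeatedly combine the two least-probable nodes; the expected code length is the sum of the merged weights.
merge 1/55 + 2/55 → 3/55
merge 2/55 + 3/55 → 1/11
merge 3/55 + 4/55 → 7/55
merge 1/11 + 7/55 → 12/55
merge 8/55 + 12/55 → 4/11
merge 16/55 + 19/55 → 7/11
merge 4/11 + 7/11 → 1
L = 3/55 + 1/11 + 7/55 + 12/55 + 4/11 + 7/11 + 1 = 137/55 ≈ 2.491 bits/symbol.

2.491 bits/symbol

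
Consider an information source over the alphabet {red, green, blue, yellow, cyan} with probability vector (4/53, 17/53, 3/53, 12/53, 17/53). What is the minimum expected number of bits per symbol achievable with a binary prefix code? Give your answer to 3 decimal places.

2.132 bits/symbol

Repeatedly combine the two least-probable nodes; the expected code length is the sum of the merged weights.
merge 3/53 + 4/53 → 7/53
merge 7/53 + 12/53 → 19/53
merge 17/53 + 17/53 → 34/53
merge 19/53 + 34/53 → 1
L = 7/53 + 19/53 + 34/53 + 1 = 113/53 ≈ 2.132 bits/symbol.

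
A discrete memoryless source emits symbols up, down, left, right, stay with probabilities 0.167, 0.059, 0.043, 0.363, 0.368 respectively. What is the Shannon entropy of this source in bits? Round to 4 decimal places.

H = −Σ pᵢ log₂ pᵢ.
−0.167·log₂(0.167) = 0.4312
−0.059·log₂(0.059) = 0.2409
−0.043·log₂(0.043) = 0.1952
−0.363·log₂(0.363) = 0.5307
−0.368·log₂(0.368) = 0.5307
Sum ≈ 1.9287 → 1.9287 bits.

1.9287 bits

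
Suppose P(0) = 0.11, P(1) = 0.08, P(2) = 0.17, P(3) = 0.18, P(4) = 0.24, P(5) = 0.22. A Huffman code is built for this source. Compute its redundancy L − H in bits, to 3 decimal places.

Entropy H = −Σ p log₂ p ≈ 2.4964 bits.
Huffman merges: 2/25+11/100→19/100; 17/100+9/50→7/20; 19/100+11/50→41/100; 6/25+7/20→59/100; 41/100+59/100→1. L = 127/50 ≈ 2.5400.
L − H = 2.5400 − 2.4964 = 0.044 bits.

0.044 bits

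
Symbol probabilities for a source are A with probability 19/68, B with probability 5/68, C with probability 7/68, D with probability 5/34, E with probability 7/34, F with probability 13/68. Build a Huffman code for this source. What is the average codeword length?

2.5 bits/symbol

Repeatedly combine the two least-probable nodes; the expected code length is the sum of the merged weights.
merge 5/68 + 7/68 → 3/17
merge 5/34 + 3/17 → 11/34
merge 13/68 + 7/34 → 27/68
merge 19/68 + 11/34 → 41/68
merge 27/68 + 41/68 → 1
L = 3/17 + 11/34 + 27/68 + 41/68 + 1 = 5/2 = 2.5 bits/symbol.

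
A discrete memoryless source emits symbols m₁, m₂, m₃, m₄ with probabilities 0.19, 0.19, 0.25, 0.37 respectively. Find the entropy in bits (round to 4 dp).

H = −Σ pᵢ log₂ pᵢ.
−0.19·log₂(0.19) = 0.4552
−0.19·log₂(0.19) = 0.4552
−0.25·log₂(0.25) = 0.5000
−0.37·log₂(0.37) = 0.5307
Sum ≈ 1.9412 → 1.9412 bits.

1.9412 bits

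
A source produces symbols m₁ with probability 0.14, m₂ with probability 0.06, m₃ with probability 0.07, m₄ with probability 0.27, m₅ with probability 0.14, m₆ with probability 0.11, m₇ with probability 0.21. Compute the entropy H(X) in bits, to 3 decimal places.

H = −Σ pᵢ log₂ pᵢ.
−0.14·log₂(0.14) = 0.3971
−0.06·log₂(0.06) = 0.2435
−0.07·log₂(0.07) = 0.2686
−0.27·log₂(0.27) = 0.5100
−0.14·log₂(0.14) = 0.3971
−0.11·log₂(0.11) = 0.3503
−0.21·log₂(0.21) = 0.4728
Sum ≈ 2.6394 → 2.639 bits.

2.639 bits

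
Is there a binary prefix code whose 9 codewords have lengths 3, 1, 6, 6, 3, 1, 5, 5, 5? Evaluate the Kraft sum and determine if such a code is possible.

1.375; no

With common denominator 2^6 = 64: Σ 2^(−ℓᵢ) = 8/64 + 32/64 + 1/64 + 1/64 + 8/64 + 32/64 + 2/64 + 2/64 + 2/64 = 88/64 = 1.375.
Kraft's inequality requires Σ ≤ 1; here Σ = 1.375 > 1, so no such prefix code exists.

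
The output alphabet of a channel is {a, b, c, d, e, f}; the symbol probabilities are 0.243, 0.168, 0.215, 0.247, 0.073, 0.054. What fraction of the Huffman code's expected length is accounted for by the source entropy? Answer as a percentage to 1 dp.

Entropy H = −Σ p log₂ p ≈ 2.4064 bits.
Huffman merges: 27/500+73/1000→127/1000; 127/1000+21/125→59/200; 43/200+243/1000→229/500; 247/1000+59/200→271/500; 229/500+271/500→1. L = 1211/500 ≈ 2.4220.
Efficiency = H/L = 2.4064/2.4220 = 99.4%.

99.4%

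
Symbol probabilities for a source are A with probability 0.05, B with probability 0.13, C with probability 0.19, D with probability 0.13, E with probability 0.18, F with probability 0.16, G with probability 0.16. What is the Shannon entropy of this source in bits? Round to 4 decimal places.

2.7280 bits

H = −Σ pᵢ log₂ pᵢ.
−0.05·log₂(0.05) = 0.2161
−0.13·log₂(0.13) = 0.3826
−0.19·log₂(0.19) = 0.4552
−0.13·log₂(0.13) = 0.3826
−0.18·log₂(0.18) = 0.4453
−0.16·log₂(0.16) = 0.4230
−0.16·log₂(0.16) = 0.4230
Sum ≈ 2.7280 → 2.7280 bits.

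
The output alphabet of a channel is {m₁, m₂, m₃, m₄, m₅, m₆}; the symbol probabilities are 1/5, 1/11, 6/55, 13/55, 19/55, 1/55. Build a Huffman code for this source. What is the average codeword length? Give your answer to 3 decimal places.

2.327 bits/symbol

Repeatedly combine the two least-probable nodes; the expected code length is the sum of the merged weights.
merge 1/55 + 1/11 → 6/55
merge 6/55 + 6/55 → 12/55
merge 1/5 + 12/55 → 23/55
merge 13/55 + 19/55 → 32/55
merge 23/55 + 32/55 → 1
L = 6/55 + 12/55 + 23/55 + 32/55 + 1 = 128/55 ≈ 2.327 bits/symbol.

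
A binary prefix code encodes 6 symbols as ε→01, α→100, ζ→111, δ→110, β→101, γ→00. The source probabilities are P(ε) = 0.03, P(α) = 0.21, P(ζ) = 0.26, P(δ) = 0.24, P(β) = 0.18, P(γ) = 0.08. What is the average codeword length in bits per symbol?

L̄ = Σ pᵢ·ℓᵢ = 0.03·2 + 0.21·3 + 0.26·3 + 0.24·3 + 0.18·3 + 0.08·2 = 2.89 bits/symbol.

2.89 bits/symbol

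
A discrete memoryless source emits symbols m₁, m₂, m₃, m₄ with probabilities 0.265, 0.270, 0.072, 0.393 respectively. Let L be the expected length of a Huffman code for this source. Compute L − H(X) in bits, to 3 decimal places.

0.123 bits

Entropy H = −Σ p log₂ p ≈ 1.8206 bits.
Huffman merges: 9/125+53/200→337/1000; 27/100+337/1000→607/1000; 393/1000+607/1000→1. L = 243/125 ≈ 1.9440.
L − H = 1.9440 − 1.8206 = 0.123 bits.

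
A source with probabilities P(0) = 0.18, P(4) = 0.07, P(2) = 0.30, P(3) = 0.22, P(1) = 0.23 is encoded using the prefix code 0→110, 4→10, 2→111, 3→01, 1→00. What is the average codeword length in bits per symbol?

L̄ = Σ pᵢ·ℓᵢ = 0.18·3 + 0.07·2 + 0.30·3 + 0.22·2 + 0.23·2 = 2.48 bits/symbol.

2.48 bits/symbol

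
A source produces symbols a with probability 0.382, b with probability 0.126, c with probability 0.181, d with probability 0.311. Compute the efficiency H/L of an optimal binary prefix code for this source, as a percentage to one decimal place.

Entropy H = −Σ p log₂ p ≈ 1.8773 bits.
Huffman merges: 63/500+181/1000→307/1000; 307/1000+311/1000→309/500; 191/500+309/500→1. L = 77/40 ≈ 1.9250.
Efficiency = H/L = 1.8773/1.9250 = 97.5%.

97.5%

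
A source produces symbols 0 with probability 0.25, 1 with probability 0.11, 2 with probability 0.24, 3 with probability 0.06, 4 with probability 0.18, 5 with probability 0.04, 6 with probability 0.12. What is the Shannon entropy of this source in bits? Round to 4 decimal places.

H = −Σ pᵢ log₂ pᵢ.
−0.25·log₂(0.25) = 0.5000
−0.11·log₂(0.11) = 0.3503
−0.24·log₂(0.24) = 0.4941
−0.06·log₂(0.06) = 0.2435
−0.18·log₂(0.18) = 0.4453
−0.04·log₂(0.04) = 0.1858
−0.12·log₂(0.12) = 0.3671
Sum ≈ 2.5861 → 2.5861 bits.

2.5861 bits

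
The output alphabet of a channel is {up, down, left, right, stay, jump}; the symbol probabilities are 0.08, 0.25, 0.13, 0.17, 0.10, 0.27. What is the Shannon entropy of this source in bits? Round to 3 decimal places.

2.451 bits

H = −Σ pᵢ log₂ pᵢ.
−0.08·log₂(0.08) = 0.2915
−0.25·log₂(0.25) = 0.5000
−0.13·log₂(0.13) = 0.3826
−0.17·log₂(0.17) = 0.4346
−0.10·log₂(0.10) = 0.3322
−0.27·log₂(0.27) = 0.5100
Sum ≈ 2.4510 → 2.451 bits.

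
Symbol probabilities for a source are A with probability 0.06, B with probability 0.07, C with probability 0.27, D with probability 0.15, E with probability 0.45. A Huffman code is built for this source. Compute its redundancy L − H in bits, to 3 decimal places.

Entropy H = −Σ p log₂ p ≈ 1.9511 bits.
Huffman merges: 3/50+7/100→13/100; 13/100+3/20→7/25; 27/100+7/25→11/20; 9/20+11/20→1. L = 49/25 ≈ 1.9600.
L − H = 1.9600 − 1.9511 = 0.009 bits.

0.009 bits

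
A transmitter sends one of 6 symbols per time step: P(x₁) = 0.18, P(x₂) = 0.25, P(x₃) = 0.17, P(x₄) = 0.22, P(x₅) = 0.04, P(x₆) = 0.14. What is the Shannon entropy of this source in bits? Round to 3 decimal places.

2.443 bits

H = −Σ pᵢ log₂ pᵢ.
−0.18·log₂(0.18) = 0.4453
−0.25·log₂(0.25) = 0.5000
−0.17·log₂(0.17) = 0.4346
−0.22·log₂(0.22) = 0.4806
−0.04·log₂(0.04) = 0.1858
−0.14·log₂(0.14) = 0.3971
Sum ≈ 2.4433 → 2.443 bits.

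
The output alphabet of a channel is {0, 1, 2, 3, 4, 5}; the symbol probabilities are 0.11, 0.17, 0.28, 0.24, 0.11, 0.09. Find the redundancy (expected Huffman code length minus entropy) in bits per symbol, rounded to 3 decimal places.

0.024 bits

Entropy H = −Σ p log₂ p ≈ 2.4562 bits.
Huffman merges: 9/100+11/100→1/5; 11/100+17/100→7/25; 1/5+6/25→11/25; 7/25+7/25→14/25; 11/25+14/25→1. L = 62/25 ≈ 2.4800.
L − H = 2.4800 − 2.4562 = 0.024 bits.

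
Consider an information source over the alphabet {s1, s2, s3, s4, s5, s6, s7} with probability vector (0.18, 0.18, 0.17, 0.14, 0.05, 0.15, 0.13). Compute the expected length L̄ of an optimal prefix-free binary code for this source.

2.82 bits/symbol

Repeatedly combine the two least-probable nodes; the expected code length is the sum of the merged weights.
merge 1/20 + 13/100 → 9/50
merge 7/50 + 3/20 → 29/100
merge 17/100 + 9/50 → 7/20
merge 9/50 + 9/50 → 9/25
merge 29/100 + 7/20 → 16/25
merge 9/25 + 16/25 → 1
L = 9/50 + 29/100 + 7/20 + 9/25 + 16/25 + 1 = 141/50 = 2.82 bits/symbol.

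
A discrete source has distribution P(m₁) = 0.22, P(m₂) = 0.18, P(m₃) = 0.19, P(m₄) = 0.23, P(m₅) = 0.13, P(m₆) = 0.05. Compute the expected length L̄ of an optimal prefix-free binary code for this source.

2.54 bits/symbol

Repeatedly combine the two least-probable nodes; the expected code length is the sum of the merged weights.
merge 1/20 + 13/100 → 9/50
merge 9/50 + 9/50 → 9/25
merge 19/100 + 11/50 → 41/100
merge 23/100 + 9/25 → 59/100
merge 41/100 + 59/100 → 1
L = 9/50 + 9/25 + 41/100 + 59/100 + 1 = 127/50 = 2.54 bits/symbol.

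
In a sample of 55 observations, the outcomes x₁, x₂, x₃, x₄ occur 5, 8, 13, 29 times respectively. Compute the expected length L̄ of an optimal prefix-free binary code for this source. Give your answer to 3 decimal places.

1.709 bits/symbol

Probabilities are the counts divided by 55.
Repeatedly combine the two least-probable nodes; the expected code length is the sum of the merged weights.
merge 1/11 + 8/55 → 13/55
merge 13/55 + 13/55 → 26/55
merge 26/55 + 29/55 → 1
L = 13/55 + 26/55 + 1 = 94/55 ≈ 1.709 bits/symbol.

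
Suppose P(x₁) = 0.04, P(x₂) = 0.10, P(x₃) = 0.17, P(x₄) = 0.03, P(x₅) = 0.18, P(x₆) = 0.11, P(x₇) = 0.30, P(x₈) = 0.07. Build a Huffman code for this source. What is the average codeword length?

2.73 bits/symbol

Repeatedly combine the two least-probable nodes; the expected code length is the sum of the merged weights.
merge 3/100 + 1/25 → 7/100
merge 7/100 + 7/100 → 7/50
merge 1/10 + 11/100 → 21/100
merge 7/50 + 17/100 → 31/100
merge 9/50 + 21/100 → 39/100
merge 3/10 + 31/100 → 61/100
merge 39/100 + 61/100 → 1
L = 7/100 + 7/50 + 21/100 + 31/100 + 39/100 + 61/100 + 1 = 273/100 = 2.73 bits/symbol.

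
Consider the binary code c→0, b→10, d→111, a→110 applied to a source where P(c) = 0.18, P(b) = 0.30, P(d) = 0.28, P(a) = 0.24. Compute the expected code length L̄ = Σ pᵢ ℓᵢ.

L̄ = Σ pᵢ·ℓᵢ = 0.18·1 + 0.30·2 + 0.28·3 + 0.24·3 = 2.34 bits/symbol.

2.34 bits/symbol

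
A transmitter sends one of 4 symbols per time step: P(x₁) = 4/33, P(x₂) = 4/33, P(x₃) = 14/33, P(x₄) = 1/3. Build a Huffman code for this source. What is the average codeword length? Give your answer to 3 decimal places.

Repeatedly combine the two least-probable nodes; the expected code length is the sum of the merged weights.
merge 4/33 + 4/33 → 8/33
merge 8/33 + 1/3 → 19/33
merge 14/33 + 19/33 → 1
L = 8/33 + 19/33 + 1 = 20/11 ≈ 1.818 bits/symbol.

1.818 bits/symbol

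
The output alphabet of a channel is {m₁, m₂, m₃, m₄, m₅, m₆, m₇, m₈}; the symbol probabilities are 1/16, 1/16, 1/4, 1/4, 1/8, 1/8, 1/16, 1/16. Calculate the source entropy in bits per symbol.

2.75 bits

Each probability is a power of 1/2, so log₂(1/p) is an integer.
H = Σ p·log₂(1/p) = 1/16·4 + 1/16·4 + 1/4·2 + 1/4·2 + 1/8·3 + 1/8·3 + 1/16·4 + 1/16·4 = 2.75 bits.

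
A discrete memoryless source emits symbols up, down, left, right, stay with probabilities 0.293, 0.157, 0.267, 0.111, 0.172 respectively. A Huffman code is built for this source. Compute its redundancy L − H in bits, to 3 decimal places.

Entropy H = −Σ p log₂ p ≈ 2.2358 bits.
Huffman merges: 111/1000+157/1000→67/250; 43/250+267/1000→439/1000; 67/250+293/1000→561/1000; 439/1000+561/1000→1. L = 567/250 ≈ 2.2680.
L − H = 2.2680 − 2.2358 = 0.032 bits.

0.032 bits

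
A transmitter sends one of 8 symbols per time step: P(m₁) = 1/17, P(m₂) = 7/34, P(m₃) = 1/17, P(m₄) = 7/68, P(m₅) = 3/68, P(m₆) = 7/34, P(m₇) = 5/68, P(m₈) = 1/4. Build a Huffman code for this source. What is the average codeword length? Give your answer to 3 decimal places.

2.779 bits/symbol

Repeatedly combine the two least-probable nodes; the expected code length is the sum of the merged weights.
merge 3/68 + 1/17 → 7/68
merge 1/17 + 5/68 → 9/68
merge 7/68 + 7/68 → 7/34
merge 9/68 + 7/34 → 23/68
merge 7/34 + 7/34 → 7/17
merge 1/4 + 23/68 → 10/17
merge 7/17 + 10/17 → 1
L = 7/68 + 9/68 + 7/34 + 23/68 + 7/17 + 10/17 + 1 = 189/68 ≈ 2.779 bits/symbol.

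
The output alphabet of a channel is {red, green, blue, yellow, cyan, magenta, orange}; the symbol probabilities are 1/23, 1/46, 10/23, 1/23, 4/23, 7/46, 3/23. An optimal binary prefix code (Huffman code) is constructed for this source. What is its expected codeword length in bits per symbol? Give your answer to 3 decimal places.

2.304 bits/symbol

Repeatedly combine the two least-probable nodes; the expected code length is the sum of the merged weights.
merge 1/46 + 1/23 → 3/46
merge 1/23 + 3/46 → 5/46
merge 5/46 + 3/23 → 11/46
merge 7/46 + 4/23 → 15/46
merge 11/46 + 15/46 → 13/23
merge 10/23 + 13/23 → 1
L = 3/46 + 5/46 + 11/46 + 15/46 + 13/23 + 1 = 53/23 ≈ 2.304 bits/symbol.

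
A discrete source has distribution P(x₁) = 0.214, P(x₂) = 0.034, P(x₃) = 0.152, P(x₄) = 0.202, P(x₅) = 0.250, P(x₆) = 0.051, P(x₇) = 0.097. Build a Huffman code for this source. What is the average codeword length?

2.601 bits/symbol

Repeatedly combine the two least-probable nodes; the expected code length is the sum of the merged weights.
merge 17/500 + 51/1000 → 17/200
merge 17/200 + 97/1000 → 91/500
merge 19/125 + 91/500 → 167/500
merge 101/500 + 107/500 → 52/125
merge 1/4 + 167/500 → 73/125
merge 52/125 + 73/125 → 1
L = 17/200 + 91/500 + 167/500 + 52/125 + 73/125 + 1 = 2601/1000 = 2.601 bits/symbol.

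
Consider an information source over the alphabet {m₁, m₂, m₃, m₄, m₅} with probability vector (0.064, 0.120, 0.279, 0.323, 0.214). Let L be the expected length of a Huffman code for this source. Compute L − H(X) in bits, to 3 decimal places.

Entropy H = −Σ p log₂ p ≈ 2.1373 bits.
Huffman merges: 8/125+3/25→23/125; 23/125+107/500→199/500; 279/1000+323/1000→301/500; 199/500+301/500→1. L = 273/125 ≈ 2.1840.
L − H = 2.1840 − 2.1373 = 0.047 bits.

0.047 bits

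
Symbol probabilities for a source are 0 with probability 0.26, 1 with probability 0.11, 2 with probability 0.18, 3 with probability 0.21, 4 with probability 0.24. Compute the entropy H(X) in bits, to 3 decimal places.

2.268 bits

H = −Σ pᵢ log₂ pᵢ.
−0.26·log₂(0.26) = 0.5053
−0.11·log₂(0.11) = 0.3503
−0.18·log₂(0.18) = 0.4453
−0.21·log₂(0.21) = 0.4728
−0.24·log₂(0.24) = 0.4941
Sum ≈ 2.2678 → 2.268 bits.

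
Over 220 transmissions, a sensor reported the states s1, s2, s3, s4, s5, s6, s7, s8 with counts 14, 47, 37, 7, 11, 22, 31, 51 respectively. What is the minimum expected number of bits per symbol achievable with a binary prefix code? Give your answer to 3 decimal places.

Probabilities are the counts divided by 220.
Repeatedly combine the two least-probable nodes; the expected code length is the sum of the merged weights.
merge 7/220 + 1/20 → 9/110
merge 7/110 + 9/110 → 8/55
merge 1/10 + 31/220 → 53/220
merge 8/55 + 37/220 → 69/220
merge 47/220 + 51/220 → 49/110
merge 53/220 + 69/220 → 61/110
merge 49/110 + 61/110 → 1
L = 9/110 + 8/55 + 53/220 + 69/220 + 49/110 + 61/110 + 1 = 153/55 ≈ 2.782 bits/symbol.

2.782 bits/symbol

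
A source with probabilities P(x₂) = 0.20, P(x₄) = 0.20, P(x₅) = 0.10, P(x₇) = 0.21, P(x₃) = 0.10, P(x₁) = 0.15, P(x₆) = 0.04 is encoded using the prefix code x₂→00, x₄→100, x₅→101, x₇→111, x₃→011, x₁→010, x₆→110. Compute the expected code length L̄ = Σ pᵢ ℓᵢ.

2.8 bits/symbol

L̄ = Σ pᵢ·ℓᵢ = 0.20·2 + 0.20·3 + 0.10·3 + 0.21·3 + 0.10·3 + 0.15·3 + 0.04·3 = 2.8 bits/symbol.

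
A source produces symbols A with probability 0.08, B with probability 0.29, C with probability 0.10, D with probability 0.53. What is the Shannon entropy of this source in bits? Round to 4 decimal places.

H = −Σ pᵢ log₂ pᵢ.
−0.08·log₂(0.08) = 0.2915
−0.29·log₂(0.29) = 0.5179
−0.10·log₂(0.10) = 0.3322
−0.53·log₂(0.53) = 0.4854
Sum ≈ 1.6271 → 1.6271 bits.

1.6271 bits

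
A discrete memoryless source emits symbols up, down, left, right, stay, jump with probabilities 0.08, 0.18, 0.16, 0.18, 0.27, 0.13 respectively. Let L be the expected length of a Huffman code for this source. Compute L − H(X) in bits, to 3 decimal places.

0.052 bits

Entropy H = −Σ p log₂ p ≈ 2.4978 bits.
Huffman merges: 2/25+13/100→21/100; 4/25+9/50→17/50; 9/50+21/100→39/100; 27/100+17/50→61/100; 39/100+61/100→1. L = 51/20 ≈ 2.5500.
L − H = 2.5500 − 2.4978 = 0.052 bits.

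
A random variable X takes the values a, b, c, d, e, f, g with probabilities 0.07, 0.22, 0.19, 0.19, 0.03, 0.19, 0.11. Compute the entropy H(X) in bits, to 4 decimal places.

2.6169 bits

H = −Σ pᵢ log₂ pᵢ.
−0.07·log₂(0.07) = 0.2686
−0.22·log₂(0.22) = 0.4806
−0.19·log₂(0.19) = 0.4552
−0.19·log₂(0.19) = 0.4552
−0.03·log₂(0.03) = 0.1518
−0.19·log₂(0.19) = 0.4552
−0.11·log₂(0.11) = 0.3503
Sum ≈ 2.6169 → 2.6169 bits.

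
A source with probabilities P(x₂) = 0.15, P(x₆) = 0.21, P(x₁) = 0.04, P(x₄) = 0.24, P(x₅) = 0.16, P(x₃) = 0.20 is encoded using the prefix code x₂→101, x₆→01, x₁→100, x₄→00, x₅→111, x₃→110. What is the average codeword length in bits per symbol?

L̄ = Σ pᵢ·ℓᵢ = 0.15·3 + 0.21·2 + 0.04·3 + 0.24·2 + 0.16·3 + 0.20·3 = 2.55 bits/symbol.

2.55 bits/symbol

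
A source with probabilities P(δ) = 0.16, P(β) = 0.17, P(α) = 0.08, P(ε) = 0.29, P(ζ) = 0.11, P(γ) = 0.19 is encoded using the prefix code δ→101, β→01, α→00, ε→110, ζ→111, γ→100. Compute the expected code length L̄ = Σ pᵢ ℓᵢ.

2.75 bits/symbol

L̄ = Σ pᵢ·ℓᵢ = 0.16·3 + 0.17·2 + 0.08·2 + 0.29·3 + 0.11·3 + 0.19·3 = 2.75 bits/symbol.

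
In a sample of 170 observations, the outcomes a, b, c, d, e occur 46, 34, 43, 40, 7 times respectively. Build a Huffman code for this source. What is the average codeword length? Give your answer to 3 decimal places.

Probabilities are the counts divided by 170.
Repeatedly combine the two least-probable nodes; the expected code length is the sum of the merged weights.
merge 7/170 + 1/5 → 41/170
merge 4/17 + 41/170 → 81/170
merge 43/170 + 23/85 → 89/170
merge 81/170 + 89/170 → 1
L = 41/170 + 81/170 + 89/170 + 1 = 381/170 ≈ 2.241 bits/symbol.

2.241 bits/symbol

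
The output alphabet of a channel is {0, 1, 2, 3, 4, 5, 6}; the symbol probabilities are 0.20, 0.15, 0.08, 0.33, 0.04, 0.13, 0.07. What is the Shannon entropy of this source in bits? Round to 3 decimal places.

2.531 bits

H = −Σ pᵢ log₂ pᵢ.
−0.20·log₂(0.20) = 0.4644
−0.15·log₂(0.15) = 0.4105
−0.08·log₂(0.08) = 0.2915
−0.33·log₂(0.33) = 0.5278
−0.04·log₂(0.04) = 0.1858
−0.13·log₂(0.13) = 0.3826
−0.07·log₂(0.07) = 0.2686
Sum ≈ 2.5312 → 2.531 bits.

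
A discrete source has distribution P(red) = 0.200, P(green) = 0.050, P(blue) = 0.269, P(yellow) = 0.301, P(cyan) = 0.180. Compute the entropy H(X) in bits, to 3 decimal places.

H = −Σ pᵢ log₂ pᵢ.
−0.200·log₂(0.200) = 0.4644
−0.050·log₂(0.050) = 0.2161
−0.269·log₂(0.269) = 0.5096
−0.301·log₂(0.301) = 0.5214
−0.180·log₂(0.180) = 0.4453
Sum ≈ 2.1567 → 2.157 bits.

2.157 bits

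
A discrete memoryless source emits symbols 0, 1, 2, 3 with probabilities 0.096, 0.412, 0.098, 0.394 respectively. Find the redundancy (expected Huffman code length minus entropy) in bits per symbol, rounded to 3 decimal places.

Entropy H = −Σ p log₂ p ≈ 1.7095 bits.
Huffman merges: 12/125+49/500→97/500; 97/500+197/500→147/250; 103/250+147/250→1. L = 891/500 ≈ 1.7820.
L − H = 1.7820 − 1.7095 = 0.073 bits.

0.073 bits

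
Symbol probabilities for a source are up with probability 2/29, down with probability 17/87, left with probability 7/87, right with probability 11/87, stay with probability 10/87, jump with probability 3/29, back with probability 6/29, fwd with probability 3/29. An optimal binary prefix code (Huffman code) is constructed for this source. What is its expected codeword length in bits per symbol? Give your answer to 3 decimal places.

2.943 bits/symbol

Repeatedly combine the two least-probable nodes; the expected code length is the sum of the merged weights.
merge 2/29 + 7/87 → 13/87
merge 3/29 + 3/29 → 6/29
merge 10/87 + 11/87 → 7/29
merge 13/87 + 17/87 → 10/29
merge 6/29 + 6/29 → 12/29
merge 7/29 + 10/29 → 17/29
merge 12/29 + 17/29 → 1
L = 13/87 + 6/29 + 7/29 + 10/29 + 12/29 + 17/29 + 1 = 256/87 ≈ 2.943 bits/symbol.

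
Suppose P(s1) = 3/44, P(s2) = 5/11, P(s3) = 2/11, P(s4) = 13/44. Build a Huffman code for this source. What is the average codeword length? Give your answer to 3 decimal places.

Repeatedly combine the two least-probable nodes; the expected code length is the sum of the merged weights.
merge 3/44 + 2/11 → 1/4
merge 1/4 + 13/44 → 6/11
merge 5/11 + 6/11 → 1
L = 1/4 + 6/11 + 1 = 79/44 ≈ 1.795 bits/symbol.

1.795 bits/symbol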